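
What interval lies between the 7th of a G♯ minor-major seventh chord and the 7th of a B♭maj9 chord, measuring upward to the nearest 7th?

diminished third

The 7th of G♯ minor-major seventh is F𝄪; the 7th of B♭maj9 is A.
3 letter names make it a third; at 2 semitones (a whole step narrower than major) the quality is diminished.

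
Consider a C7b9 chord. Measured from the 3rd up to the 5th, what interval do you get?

minor third

Spelling the chord: C-E-G-Bb-Db.
So we need the interval from E up to G.
E up to G is 3 semitones, a half step narrower than a major third, so the interval is minor.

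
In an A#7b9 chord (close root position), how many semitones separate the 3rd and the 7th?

A# dominant seventh flat nine is spelled A#-C##-E#-G#-B.
C## to G# is a diminished fifth: 6 semitones.

6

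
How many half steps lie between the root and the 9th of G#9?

14

The chord tones of G# dominant ninth are G#-B#-D#-F#-A#.
G# to A# is a major ninth: 14 semitones.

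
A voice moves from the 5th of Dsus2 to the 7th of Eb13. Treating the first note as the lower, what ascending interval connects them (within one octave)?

diminished fourth

The 5th of Dsus2 is A; the 7th of Eb13 is Db.
A up to Db is 4 semitones, a half step narrower than a perfect fourth, so the interval is diminished.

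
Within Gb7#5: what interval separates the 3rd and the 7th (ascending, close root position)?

Gb augmented seventh: Gb, Bb, D, Fb.
3rd = Bb; 7th = Fb.
From Bb to Fb: 6 semitones over a fifth = diminished.

diminished fifth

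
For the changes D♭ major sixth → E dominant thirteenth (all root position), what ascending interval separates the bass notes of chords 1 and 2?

A2

The roots are D♭ and E.
From D♭ to E: 3 semitones over a second = augmented.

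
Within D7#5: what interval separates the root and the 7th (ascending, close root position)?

D7#5 is spelled D, F#, A#, C.
So we need the interval from D up to C.
7 letter names make it a seventh; at 10 semitones (a half step narrower than major) the quality is minor.

minor 7th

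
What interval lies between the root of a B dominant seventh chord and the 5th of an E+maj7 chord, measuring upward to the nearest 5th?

augmented unison

B dominant seventh has B as its root, and E+maj7 has B♯ as its 5th.
1 letter names make it a unison; at 1 semitone (a half step wider than perfect) the quality is augmented.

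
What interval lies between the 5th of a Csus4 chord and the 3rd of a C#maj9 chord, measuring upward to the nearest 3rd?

augmented 6th

Csus4 has G as its 5th, and C#maj9 has E# as its 3rd.
6 letter names make it a sixth; at 10 semitones (a half step wider than major) the quality is augmented.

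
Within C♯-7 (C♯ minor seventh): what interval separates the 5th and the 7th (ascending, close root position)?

minor third

C♯min7 (C♯ minor seventh): C♯, E, G♯, B.
So we need the interval from G♯ up to B.
3 letter names make it a third; at 3 semitones (a half step narrower than major) the quality is minor.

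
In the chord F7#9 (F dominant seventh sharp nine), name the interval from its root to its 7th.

Spelling the chord: F, A, C, E♭, G♯.
The root is F and the 7th is E♭.
F up to E♭ is 10 semitones, a half step narrower than a major seventh, so the interval is minor.

minor seventh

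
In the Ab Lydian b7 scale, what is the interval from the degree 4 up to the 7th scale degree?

Spelling the Ab Lydian b7 scale: Ab Bb C D Eb F Gb.
So we need the interval from D up to Gb.
From D to Gb: 4 semitones over a fourth = diminished.

diminished fourth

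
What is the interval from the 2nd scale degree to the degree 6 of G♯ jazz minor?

The scale runs G♯ A♯ B C♯ D♯ E♯ F𝄪.
2nd scale degree = A♯; scale degree 6 = E♯.
Counting 5 letters and 7 half steps from A♯ gives a perfect fifth.

perfect fifth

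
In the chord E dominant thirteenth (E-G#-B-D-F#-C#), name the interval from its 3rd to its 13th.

perfect 11th

3rd = G#; 13th = C#.
G# up to C# spans 11 letter names and 17 semitones — a perfect eleventh.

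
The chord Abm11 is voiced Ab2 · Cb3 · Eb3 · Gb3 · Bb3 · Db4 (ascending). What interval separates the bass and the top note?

The outer voices are Ab2 and Db4.
From Ab to Db is 17 semitones, exactly the perfect eleventh.

perfect eleventh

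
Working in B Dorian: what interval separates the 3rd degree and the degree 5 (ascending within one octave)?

major 3rd

B dorian: B C# D E F# G# A.
That puts D below F#.
From D to F# is 4 semitones, exactly the major third.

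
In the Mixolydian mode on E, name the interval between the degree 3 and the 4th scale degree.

Spelling the Mixolydian mode on E: E F# G# A B C# D.
Degree 3 = G#; degree 4 = A.
G# up to A is 1 semitone, a half step narrower than a major second, so the interval is minor.

minor second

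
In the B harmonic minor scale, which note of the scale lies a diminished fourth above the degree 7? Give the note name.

The scale is B C# D E F# G A#.
The degree 7 is A#; a diminished fourth above that is D — scale degree 3.

D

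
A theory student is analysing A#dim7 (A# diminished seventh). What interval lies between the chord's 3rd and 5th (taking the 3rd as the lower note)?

minor third

The chord tones of A#dim7 (A# diminished seventh) are A#–C#–E–G.
3rd = C#; 5th = E.
From C# to E: 3 semitones over a third = minor.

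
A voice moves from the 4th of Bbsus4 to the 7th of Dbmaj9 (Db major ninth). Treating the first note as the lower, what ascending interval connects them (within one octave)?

The 4th of Bbsus4 is Eb; the 7th of Dbmaj9 (Db major ninth) is C.
From Eb to C is 9 semitones, exactly the major sixth.

major 6th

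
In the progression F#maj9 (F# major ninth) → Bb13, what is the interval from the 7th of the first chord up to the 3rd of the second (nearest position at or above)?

diminished 7th

F#maj9 (F# major ninth) has E# as its 7th, and Bb13 has D as its 3rd.
E# up to D is 9 semitones, a whole step narrower than a major seventh, so the interval is diminished.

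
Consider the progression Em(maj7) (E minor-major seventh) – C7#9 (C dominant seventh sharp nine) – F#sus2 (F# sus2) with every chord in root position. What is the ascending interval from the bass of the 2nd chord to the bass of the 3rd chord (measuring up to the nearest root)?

The roots are C and F#.
4 letter names make it a fourth; at 6 semitones (a half step wider than perfect) the quality is augmented.

augmented fourth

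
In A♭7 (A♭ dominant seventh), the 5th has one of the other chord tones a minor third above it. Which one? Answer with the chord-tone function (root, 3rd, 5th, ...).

The chord tones of A♭ dominant seventh are A♭–C–E♭–G♭.
The 5th is E♭. A minor third above E♭ is G♭.
G♭ is the chord's 7th.

7th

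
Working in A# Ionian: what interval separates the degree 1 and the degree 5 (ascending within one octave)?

Spelling A# Ionian: A# B# C## D# E# F## G##.
Degree 1 = A#; scale degree 5 = E#.
From A# to E# is 7 semitones, exactly the perfect fifth.

perfect 5th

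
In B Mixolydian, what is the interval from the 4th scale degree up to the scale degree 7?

perfect fourth

The scale runs B C# D# E F# G# A.
So we need the interval from E up to A.
From E to A is 5 semitones, exactly the perfect fourth.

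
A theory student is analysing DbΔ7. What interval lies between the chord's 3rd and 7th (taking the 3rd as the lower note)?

perfect fifth

Db major seventh is spelled Db-F-Ab-C.
So we need the interval from F up to C.
F up to C spans 5 letter names and 7 semitones — a perfect fifth.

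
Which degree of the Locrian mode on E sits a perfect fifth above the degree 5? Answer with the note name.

The scale is E F G A Bb C D.
The degree 5 is Bb; a perfect fifth above that is F — scale degree 2.

F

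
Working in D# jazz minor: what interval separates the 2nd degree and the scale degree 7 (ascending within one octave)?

D# melodic minor: D# E# F# G# A# B# C##.
The 2nd degree is E# and the scale degree 7 is C##.
From E# to C## is 9 semitones, exactly the major sixth.

major sixth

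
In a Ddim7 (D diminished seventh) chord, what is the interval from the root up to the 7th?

Ddim7: D, F, Ab, Cb.
So we need the interval from D up to Cb.
From D to Cb: 9 semitones over a seventh = diminished.

diminished seventh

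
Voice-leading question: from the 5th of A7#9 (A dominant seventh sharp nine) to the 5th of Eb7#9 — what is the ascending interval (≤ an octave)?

A7#9 (A dominant seventh sharp nine) has E as its 5th, and Eb7#9 has Bb as its 5th.
From E to Bb: 6 semitones over a fifth = diminished.

diminished fifth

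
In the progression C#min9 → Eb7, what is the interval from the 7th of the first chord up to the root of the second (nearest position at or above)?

The 7th of C#min9 is B; the root of Eb7 is Eb.
From B to Eb: 4 semitones over a fourth = diminished.

diminished fourth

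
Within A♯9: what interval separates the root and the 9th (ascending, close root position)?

The chord tones of A♯ dominant ninth are A♯-C𝄪-E♯-G♯-B♯.
That puts A♯ below B♯.
Counting 9 letters and 14 half steps from A♯ gives a major ninth.

major ninth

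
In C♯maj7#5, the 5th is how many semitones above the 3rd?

4

The chord tones of C♯ augmented major seventh are C♯–E♯–G𝄪–B♯.
E♯ to G𝄪 is a major third: 4 semitones.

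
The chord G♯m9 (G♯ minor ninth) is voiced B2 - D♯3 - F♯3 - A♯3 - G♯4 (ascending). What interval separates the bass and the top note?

The outer voices are B2 and G♯4.
Counting 13 letters and 21 half steps from B gives a major thirteenth.

major thirteenth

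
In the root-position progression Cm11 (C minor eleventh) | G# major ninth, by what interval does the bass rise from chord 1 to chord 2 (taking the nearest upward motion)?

The roots are C and G#.
5 letter names make it a fifth; at 8 semitones (a half step wider than perfect) the quality is augmented.

augmented fifth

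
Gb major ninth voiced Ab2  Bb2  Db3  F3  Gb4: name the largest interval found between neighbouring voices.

Adjacent intervals: Ab2→Bb2 = major second; Bb2→Db3 = minor third; Db3→F3 = major third; F3→Gb4 = minor ninth.
The largest is F3 to Gb4, a minor ninth (13 semitones).

m9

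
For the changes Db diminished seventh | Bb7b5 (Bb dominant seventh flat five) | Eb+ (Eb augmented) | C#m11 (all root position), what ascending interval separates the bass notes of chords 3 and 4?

augmented sixth

The roots are Eb and C#.
6 letter names make it a sixth; at 10 semitones (a half step wider than major) the quality is augmented.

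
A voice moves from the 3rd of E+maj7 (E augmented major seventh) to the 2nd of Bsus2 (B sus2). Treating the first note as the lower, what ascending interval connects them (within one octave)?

The 3rd of E+maj7 (E augmented major seventh) is G#; the 2nd of Bsus2 (B sus2) is C#.
G# up to C# spans 4 letter names and 5 semitones — a perfect fourth.

perfect fourth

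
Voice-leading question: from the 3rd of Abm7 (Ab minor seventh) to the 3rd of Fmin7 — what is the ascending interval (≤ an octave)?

major sixth

Abm7 (Ab minor seventh) has Cb as its 3rd, and Fmin7 has Ab as its 3rd.
Counting 6 letters and 9 half steps from Cb gives a major sixth.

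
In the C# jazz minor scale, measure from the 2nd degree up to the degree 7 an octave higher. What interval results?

C# melodic minor: C# D# E F# G# A# B#.
That puts D# below B#.
Counting 13 letters and 21 half steps from D# gives a major thirteenth.

major 13th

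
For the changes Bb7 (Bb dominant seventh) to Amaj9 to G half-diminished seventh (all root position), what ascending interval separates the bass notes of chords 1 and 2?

major seventh

The roots are Bb and A.
From Bb to A is 11 semitones, exactly the major seventh.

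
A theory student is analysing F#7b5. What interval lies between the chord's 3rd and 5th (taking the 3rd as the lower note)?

Spelling the chord: F# A# C E.
So we need the interval from A# up to C.
3 letter names make it a third; at 2 semitones (a whole step narrower than major) the quality is diminished.

diminished third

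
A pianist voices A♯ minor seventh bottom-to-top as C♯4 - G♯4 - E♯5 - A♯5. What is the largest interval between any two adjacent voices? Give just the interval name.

Adjacent intervals: C♯4→G♯4 = perfect fifth; G♯4→E♯5 = major sixth; E♯5→A♯5 = perfect fourth.
The largest is G♯4 to E♯5, a major sixth (9 semitones).

major 6th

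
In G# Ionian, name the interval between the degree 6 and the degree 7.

G# major: G# A# B# C# D# E# F##.
So we need the interval from E# up to F##.
From E# to F## is 2 semitones, exactly the major second.

major second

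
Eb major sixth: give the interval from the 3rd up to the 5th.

Eb major sixth is spelled Eb–G–Bb–C.
The 3rd is G and the 5th is Bb.
3 letter names make it a third; at 3 semitones (a half step narrower than major) the quality is minor.

minor 3rd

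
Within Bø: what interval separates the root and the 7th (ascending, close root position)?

minor 7th

Bø is spelled B D F A.
Root = B; 7th = A.
7 letter names make it a seventh; at 10 semitones (a half step narrower than major) the quality is minor.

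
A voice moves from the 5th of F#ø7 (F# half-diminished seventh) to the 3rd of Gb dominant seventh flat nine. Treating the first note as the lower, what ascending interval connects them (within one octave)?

minor seventh

F#ø7 (F# half-diminished seventh) has C as its 5th, and Gb dominant seventh flat nine has Bb as its 3rd.
C up to Bb is 10 semitones, a half step narrower than a major seventh, so the interval is minor.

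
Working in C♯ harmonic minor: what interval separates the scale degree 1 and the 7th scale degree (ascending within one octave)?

M7

Spelling C♯ harmonic minor: C♯ D♯ E F♯ G♯ A B♯.
So we need the interval from C♯ up to B♯.
C♯ up to B♯ spans 7 letter names and 11 semitones — a major seventh.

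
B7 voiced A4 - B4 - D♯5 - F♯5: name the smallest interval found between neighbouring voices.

Adjacent intervals: A4→B4 = major second; B4→D♯5 = major third; D♯5→F♯5 = minor third.
The smallest is A4 to B4, a major second (2 semitones).

major second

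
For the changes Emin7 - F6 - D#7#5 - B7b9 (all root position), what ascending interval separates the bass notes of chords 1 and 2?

minor second

The roots are E and F.
E up to F is 1 semitone, a half step narrower than a major second, so the interval is minor.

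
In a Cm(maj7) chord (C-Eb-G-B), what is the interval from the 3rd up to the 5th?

major 3rd

So we need the interval from Eb up to G.
From Eb to G is 4 semitones, exactly the major third.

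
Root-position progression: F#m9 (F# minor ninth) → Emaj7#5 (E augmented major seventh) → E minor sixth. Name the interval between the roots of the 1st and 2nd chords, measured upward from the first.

The roots are F# and E.
7 letter names make it a seventh; at 10 semitones (a half step narrower than major) the quality is minor.

minor seventh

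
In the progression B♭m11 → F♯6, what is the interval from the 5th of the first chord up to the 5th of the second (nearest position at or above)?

augmented 5th

The 5th of B♭m11 is F; the 5th of F♯6 is C♯.
From F to C♯: 8 semitones over a fifth = augmented.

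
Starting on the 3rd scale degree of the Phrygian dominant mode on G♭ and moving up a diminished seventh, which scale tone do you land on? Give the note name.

The scale is G♭ A𝄫 B♭ C♭ D♭ E𝄫 F♭.
The 3rd scale degree is B♭; a diminished seventh above that is A𝄫 — scale degree 2.

Abb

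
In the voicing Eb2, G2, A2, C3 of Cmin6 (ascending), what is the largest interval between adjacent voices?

M3

Adjacent intervals: Eb2→G2 = major third; G2→A2 = major second; A2→C3 = minor third.
The largest is Eb2 to G2, a major third (4 semitones).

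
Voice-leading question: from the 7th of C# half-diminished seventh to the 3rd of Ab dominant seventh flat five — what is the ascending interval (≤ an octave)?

minor second

C# half-diminished seventh has B as its 7th, and Ab dominant seventh flat five has C as its 3rd.
B up to C is 1 semitone, a half step narrower than a major second, so the interval is minor.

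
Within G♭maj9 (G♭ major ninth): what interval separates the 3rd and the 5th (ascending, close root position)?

The chord tones of G♭ major ninth are G♭ B♭ D♭ F A♭.
So we need the interval from B♭ up to D♭.
3 letter names make it a third; at 3 semitones (a half step narrower than major) the quality is minor.

minor 3rd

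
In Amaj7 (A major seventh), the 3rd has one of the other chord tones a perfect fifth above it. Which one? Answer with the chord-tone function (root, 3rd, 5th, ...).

7th

The chord tones of A major seventh are A C# E G#.
The 3rd is C#. A perfect fifth above C# is G#.
G# is the chord's 7th.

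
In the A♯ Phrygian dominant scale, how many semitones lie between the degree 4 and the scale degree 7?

5

The scale is A♯ B C𝄪 D♯ E♯ F♯ G♯.
D♯ up to G♯ is a perfect fourth — 5 semitones.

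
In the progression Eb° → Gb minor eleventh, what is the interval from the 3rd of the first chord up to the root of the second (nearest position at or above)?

perfect unison

Eb° has Gb as its 3rd, and Gb minor eleventh has Gb as its root.
From Gb to Gb is 0 semitones, exactly the perfect unison.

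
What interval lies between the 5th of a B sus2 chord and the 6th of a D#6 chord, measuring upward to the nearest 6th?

B sus2 has F# as its 5th, and D#6 has B# as its 6th.
4 letter names make it a fourth; at 6 semitones (a half step wider than perfect) the quality is augmented.

augmented 4th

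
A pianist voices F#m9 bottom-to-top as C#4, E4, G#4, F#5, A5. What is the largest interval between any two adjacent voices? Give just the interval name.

Adjacent intervals: C#4→E4 = minor third; E4→G#4 = major third; G#4→F#5 = minor seventh; F#5→A5 = minor third.
The largest is G#4 to F#5, a minor seventh (10 semitones).

minor seventh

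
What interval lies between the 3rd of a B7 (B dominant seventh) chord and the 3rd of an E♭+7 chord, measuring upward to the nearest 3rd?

d4

The 3rd of B7 (B dominant seventh) is D♯; the 3rd of E♭+7 is G.
D♯ up to G is 4 semitones, a half step narrower than a perfect fourth, so the interval is diminished.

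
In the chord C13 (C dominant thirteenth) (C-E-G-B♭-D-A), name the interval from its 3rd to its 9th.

minor seventh

The 3rd is E and the 9th is D.
From E to D: 10 semitones over a seventh = minor.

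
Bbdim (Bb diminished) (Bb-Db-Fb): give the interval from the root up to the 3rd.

m3

Root = Bb; 3rd = Db.
Bb up to Db is 3 semitones, a half step narrower than a major third, so the interval is minor.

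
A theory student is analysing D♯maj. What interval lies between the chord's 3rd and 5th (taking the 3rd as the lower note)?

D♯ major: D♯, F𝄪, A♯.
That puts F𝄪 below A♯.
F𝄪 up to A♯ is 3 semitones, a half step narrower than a major third, so the interval is minor.

m3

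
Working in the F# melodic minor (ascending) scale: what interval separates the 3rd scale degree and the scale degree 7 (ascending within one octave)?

augmented 5th

The scale runs F# G# A B C# D# E#.
The 3rd scale degree is A and the 7th degree is E#.
From A to E#: 8 semitones over a fifth = augmented.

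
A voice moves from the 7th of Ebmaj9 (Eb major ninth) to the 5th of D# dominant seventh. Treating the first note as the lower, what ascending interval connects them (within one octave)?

The 7th of Ebmaj9 (Eb major ninth) is D; the 5th of D# dominant seventh is A#.
From D to A#: 8 semitones over a fifth = augmented.

augmented fifth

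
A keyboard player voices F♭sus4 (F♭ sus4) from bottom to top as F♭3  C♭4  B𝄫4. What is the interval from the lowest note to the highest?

perfect eleventh

The outer voices are F♭3 and B𝄫4.
From F♭ to B𝄫 is 17 semitones, exactly the perfect eleventh.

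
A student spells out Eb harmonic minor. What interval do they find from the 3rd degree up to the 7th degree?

Spelling Eb harmonic minor: Eb F Gb Ab Bb Cb D.
3rd degree = Gb; degree 7 = D.
Gb up to D is 8 semitones, a half step wider than a perfect fifth, so the interval is augmented.

augmented fifth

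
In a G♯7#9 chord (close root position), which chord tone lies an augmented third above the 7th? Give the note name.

A##

G♯7#9 (G♯ dominant seventh sharp nine) is spelled G♯–B♯–D♯–F♯–A𝄪.
The 7th is F♯. An augmented third above F♯ is A𝄪.
A𝄪 is the chord's 9th.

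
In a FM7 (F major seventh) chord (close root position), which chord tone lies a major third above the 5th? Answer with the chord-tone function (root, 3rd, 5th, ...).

The chord tones of FM7 are F A C E.
The 5th is C. A major third above C is E.
E is the chord's 7th.

7th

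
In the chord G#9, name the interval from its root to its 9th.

major ninth

G#9 (G# dominant ninth): G#-B#-D#-F#-A#.
So we need the interval from G# up to A#.
Counting 9 letters and 14 half steps from G# gives a major ninth.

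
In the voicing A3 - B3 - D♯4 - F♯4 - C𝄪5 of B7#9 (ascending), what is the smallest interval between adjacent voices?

Adjacent intervals: A3→B3 = major second; B3→D♯4 = major third; D♯4→F♯4 = minor third; F♯4→C𝄪5 = augmented fifth.
The smallest is A3 to B3, a major second (2 semitones).

major second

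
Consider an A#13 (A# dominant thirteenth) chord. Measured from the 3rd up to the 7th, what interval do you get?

Spelling the chord: A# C## E# G# B# F##.
The 3rd is C## and the 7th is G#.
5 letter names make it a fifth; at 6 semitones (a half step narrower than perfect) the quality is diminished.

diminished fifth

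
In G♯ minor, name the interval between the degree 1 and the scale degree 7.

m7

G♯ natural minor: G♯ A♯ B C♯ D♯ E F♯.
That puts G♯ below F♯.
G♯ up to F♯ is 10 semitones, a half step narrower than a major seventh, so the interval is minor.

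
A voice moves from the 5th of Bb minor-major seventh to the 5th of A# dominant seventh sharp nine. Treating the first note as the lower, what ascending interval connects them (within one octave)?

Bb minor-major seventh has F as its 5th, and A# dominant seventh sharp nine has E# as its 5th.
7 letter names make it a seventh; at 12 semitones (a half step wider than major) the quality is augmented.

augmented 7th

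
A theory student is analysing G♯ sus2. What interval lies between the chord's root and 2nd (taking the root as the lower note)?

M2

The chord tones of G♯ sus2 are G♯–A♯–D♯.
That puts G♯ below A♯.
G♯ up to A♯ spans 2 letter names and 2 semitones — a major second.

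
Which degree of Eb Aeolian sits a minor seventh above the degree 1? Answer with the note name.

The scale is Eb F Gb Ab Bb Cb Db.
The degree 1 is Eb; a minor seventh above that is Db — scale degree 7.

Db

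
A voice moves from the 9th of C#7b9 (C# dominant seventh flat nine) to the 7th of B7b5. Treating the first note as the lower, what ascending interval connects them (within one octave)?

perfect fifth

C#7b9 (C# dominant seventh flat nine) has D as its 9th, and B7b5 has A as its 7th.
D up to A spans 5 letter names and 7 semitones — a perfect fifth.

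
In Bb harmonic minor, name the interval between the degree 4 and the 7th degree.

Spelling Bb harmonic minor: Bb C Db Eb F Gb A.
The degree 4 is Eb and the scale degree 7 is A.
4 letter names make it a fourth; at 6 semitones (a half step wider than perfect) the quality is augmented.

augmented fourth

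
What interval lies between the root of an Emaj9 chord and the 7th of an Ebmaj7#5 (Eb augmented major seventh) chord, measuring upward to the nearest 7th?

Emaj9 has E as its root, and Ebmaj7#5 (Eb augmented major seventh) has D as its 7th.
7 letter names make it a seventh; at 10 semitones (a half step narrower than major) the quality is minor.

minor seventh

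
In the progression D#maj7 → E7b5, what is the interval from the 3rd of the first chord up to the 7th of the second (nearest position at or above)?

diminished sixth

D#maj7 has F## as its 3rd, and E7b5 has D as its 7th.
From F## to D: 7 semitones over a sixth = diminished.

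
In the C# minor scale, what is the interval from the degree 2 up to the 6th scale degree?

diminished fifth

The scale runs C# D# E F# G# A B.
Degree 2 = D#; degree 6 = A.
5 letter names make it a fifth; at 6 semitones (a half step narrower than perfect) the quality is diminished.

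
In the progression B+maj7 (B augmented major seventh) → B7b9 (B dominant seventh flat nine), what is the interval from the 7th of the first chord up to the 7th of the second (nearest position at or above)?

diminished octave

B+maj7 (B augmented major seventh) has A# as its 7th, and B7b9 (B dominant seventh flat nine) has A as its 7th.
From A# to A: 11 semitones over an octave = diminished.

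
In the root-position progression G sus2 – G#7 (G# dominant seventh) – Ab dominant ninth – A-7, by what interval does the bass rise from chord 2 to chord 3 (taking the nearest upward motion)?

diminished second

The roots are G# and Ab.
2 letter names make it a second; at 0 semitones (a whole step narrower than major) the quality is diminished.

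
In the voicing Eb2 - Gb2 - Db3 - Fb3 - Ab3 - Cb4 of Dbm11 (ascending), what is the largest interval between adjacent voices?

perfect fifth

Adjacent intervals: Eb2→Gb2 = minor third; Gb2→Db3 = perfect fifth; Db3→Fb3 = minor third; Fb3→Ab3 = major third; Ab3→Cb4 = minor third.
The largest is Gb2 to Db3, a perfect fifth (7 semitones).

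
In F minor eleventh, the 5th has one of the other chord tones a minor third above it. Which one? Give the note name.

Spelling the chord: F, A♭, C, E♭, G, B♭.
The 5th is C. A minor third above C is E♭.
E♭ is the chord's 7th.

Eb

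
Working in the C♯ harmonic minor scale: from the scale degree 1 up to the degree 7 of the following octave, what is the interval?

major fourteenth

C♯ harmonic minor: C♯ D♯ E F♯ G♯ A B♯.
That puts C♯ below B♯.
C♯ up to B♯ spans 14 letter names and 23 semitones — a major fourteenth.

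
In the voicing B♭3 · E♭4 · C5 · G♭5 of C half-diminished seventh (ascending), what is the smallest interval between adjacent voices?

perfect fourth

Adjacent intervals: B♭3→E♭4 = perfect fourth; E♭4→C5 = major sixth; C5→G♭5 = diminished fifth.
The smallest is B♭3 to E♭4, a perfect fourth (5 semitones).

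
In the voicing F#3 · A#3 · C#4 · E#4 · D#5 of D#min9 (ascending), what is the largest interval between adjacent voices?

Adjacent intervals: F#3→A#3 = major third; A#3→C#4 = minor third; C#4→E#4 = major third; E#4→D#5 = minor seventh.
The largest is E#4 to D#5, a minor seventh (10 semitones).

minor seventh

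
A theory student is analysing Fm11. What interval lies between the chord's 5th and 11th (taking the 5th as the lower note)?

The chord tones of F minor eleventh are F, A♭, C, E♭, G, B♭.
That puts C below B♭.
From C to B♭: 10 semitones over a seventh = minor.

minor 7th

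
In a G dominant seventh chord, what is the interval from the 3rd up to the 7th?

G7 (G dominant seventh) is spelled G–B–D–F.
So we need the interval from B up to F.
5 letter names make it a fifth; at 6 semitones (a half step narrower than perfect) the quality is diminished.

diminished 5th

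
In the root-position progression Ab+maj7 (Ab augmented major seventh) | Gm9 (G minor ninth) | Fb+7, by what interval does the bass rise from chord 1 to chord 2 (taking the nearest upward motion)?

major 7th

The roots are Ab and G.
Ab up to G spans 7 letter names and 11 semitones — a major seventh.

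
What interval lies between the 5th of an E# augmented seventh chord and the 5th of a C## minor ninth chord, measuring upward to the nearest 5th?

The 5th of E# augmented seventh is B##; the 5th of C## minor ninth is G##.
B## up to G## is 8 semitones, a half step narrower than a major sixth, so the interval is minor.

minor sixth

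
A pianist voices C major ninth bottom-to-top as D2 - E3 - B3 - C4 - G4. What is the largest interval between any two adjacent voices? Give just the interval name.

major ninth

Adjacent intervals: D2→E3 = major ninth; E3→B3 = perfect fifth; B3→C4 = minor second; C4→G4 = perfect fifth.
The largest is D2 to E3, a major ninth (14 semitones).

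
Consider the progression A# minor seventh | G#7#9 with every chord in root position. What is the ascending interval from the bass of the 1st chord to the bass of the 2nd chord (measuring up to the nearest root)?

minor seventh

The roots are A# and G#.
From A# to G#: 10 semitones over a seventh = minor.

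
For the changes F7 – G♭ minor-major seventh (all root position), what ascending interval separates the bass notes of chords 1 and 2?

minor second

The roots are F and G♭.
F up to G♭ is 1 semitone, a half step narrower than a major second, so the interval is minor.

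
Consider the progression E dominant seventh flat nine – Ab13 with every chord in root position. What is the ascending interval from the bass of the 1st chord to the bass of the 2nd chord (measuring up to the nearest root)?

The roots are E and Ab.
From E to Ab: 4 semitones over a fourth = diminished.

diminished 4th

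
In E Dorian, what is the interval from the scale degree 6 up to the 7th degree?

minor second

Spelling E Dorian: E F# G A B C# D.
Scale degree 6 = C#; scale degree 7 = D.
2 letter names make it a second; at 1 semitone (a half step narrower than major) the quality is minor.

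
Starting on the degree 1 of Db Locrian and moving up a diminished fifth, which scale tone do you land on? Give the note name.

Abb

The scale is Db Ebb Fb Gb Abb Bbb Cb.
The degree 1 is Db; a diminished fifth above that is Abb — scale degree 5.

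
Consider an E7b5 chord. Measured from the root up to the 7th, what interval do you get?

minor seventh

Spelling the chord: E-G♯-B♭-D.
The root is E and the 7th is D.
7 letter names make it a seventh; at 10 semitones (a half step narrower than major) the quality is minor.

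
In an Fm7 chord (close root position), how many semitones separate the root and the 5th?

7

F minor seventh: F-Ab-C-Eb.
F to C is a perfect fifth: 7 semitones.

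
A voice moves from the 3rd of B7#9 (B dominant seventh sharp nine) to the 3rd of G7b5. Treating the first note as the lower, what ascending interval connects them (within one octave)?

B7#9 (B dominant seventh sharp nine) has D♯ as its 3rd, and G7b5 has B as its 3rd.
6 letter names make it a sixth; at 8 semitones (a half step narrower than major) the quality is minor.

minor sixth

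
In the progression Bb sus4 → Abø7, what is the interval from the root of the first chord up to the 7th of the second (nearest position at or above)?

m6

The root of Bb sus4 is Bb; the 7th of Abø7 is Gb.
From Bb to Gb: 8 semitones over a sixth = minor.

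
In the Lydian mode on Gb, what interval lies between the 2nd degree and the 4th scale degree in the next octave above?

Gb lydian: Gb Ab Bb C Db Eb F.
The 2nd degree is Ab and the scale degree 4 (up an octave) is C.
Ab up to C spans 10 letter names and 16 semitones — a major tenth.

major tenth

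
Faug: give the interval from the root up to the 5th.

augmented fifth

The chord tones of F+ are F A C#.
So we need the interval from F up to C#.
5 letter names make it a fifth; at 8 semitones (a half step wider than perfect) the quality is augmented.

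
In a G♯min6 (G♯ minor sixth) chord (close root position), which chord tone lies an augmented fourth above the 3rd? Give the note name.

E#

G♯min6 is spelled G♯, B, D♯, E♯.
The 3rd is B. An augmented fourth above B is E♯.
E♯ is the chord's 6th.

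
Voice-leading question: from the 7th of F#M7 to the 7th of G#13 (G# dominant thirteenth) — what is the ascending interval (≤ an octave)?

m2

The 7th of F#M7 is E#; the 7th of G#13 (G# dominant thirteenth) is F#.
2 letter names make it a second; at 1 semitone (a half step narrower than major) the quality is minor.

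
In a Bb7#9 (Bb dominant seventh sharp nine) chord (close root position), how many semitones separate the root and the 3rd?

4

Spelling the chord: Bb-D-F-Ab-C#.
Bb to D is a major third: 4 semitones.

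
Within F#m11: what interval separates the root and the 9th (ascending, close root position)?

Spelling the chord: F# A C# E G# B.
So we need the interval from F# up to G#.
Counting 9 letters and 14 half steps from F# gives a major ninth.

M9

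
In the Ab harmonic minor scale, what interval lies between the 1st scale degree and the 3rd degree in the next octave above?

minor tenth

The scale runs Ab Bb Cb Db Eb Fb G.
The 1st scale degree is Ab and the 3rd scale degree (up an octave) is Cb.
Ab up to Cb is 15 semitones, a half step narrower than a major tenth, so the interval is minor.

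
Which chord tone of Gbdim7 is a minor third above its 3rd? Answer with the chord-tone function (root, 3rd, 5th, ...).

The chord tones of Gb diminished seventh are Gb–Bbb–Dbb–Fbb.
The 3rd is Bbb. A minor third above Bbb is Dbb.
Dbb is the chord's 5th.

5th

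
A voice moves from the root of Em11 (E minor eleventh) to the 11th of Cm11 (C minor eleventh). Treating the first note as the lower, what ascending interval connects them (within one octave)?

Em11 (E minor eleventh) has E as its root, and Cm11 (C minor eleventh) has F as its 11th.
E up to F is 1 semitone, a half step narrower than a major second, so the interval is minor.

m2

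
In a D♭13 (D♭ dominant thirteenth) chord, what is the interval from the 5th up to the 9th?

Spelling the chord: D♭-F-A♭-C♭-E♭-B♭.
5th = A♭; 9th = E♭.
A♭ up to E♭ spans 5 letter names and 7 semitones — a perfect fifth.

perfect fifth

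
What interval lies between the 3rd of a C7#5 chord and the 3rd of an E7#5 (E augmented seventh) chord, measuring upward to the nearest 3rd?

major 3rd

The 3rd of C7#5 is E; the 3rd of E7#5 (E augmented seventh) is G#.
Counting 3 letters and 4 half steps from E gives a major third.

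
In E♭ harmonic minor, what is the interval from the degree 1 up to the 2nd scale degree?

major 2nd

Spelling E♭ harmonic minor: E♭ F G♭ A♭ B♭ C♭ D.
That puts E♭ below F.
From E♭ to F is 2 semitones, exactly the major second.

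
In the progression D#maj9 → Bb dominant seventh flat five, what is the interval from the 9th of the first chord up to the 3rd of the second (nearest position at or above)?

diminished seventh

D#maj9 has E# as its 9th, and Bb dominant seventh flat five has D as its 3rd.
7 letter names make it a seventh; at 9 semitones (a whole step narrower than major) the quality is diminished.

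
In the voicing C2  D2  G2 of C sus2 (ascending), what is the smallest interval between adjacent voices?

Adjacent intervals: C2→D2 = major second; D2→G2 = perfect fourth.
The smallest is C2 to D2, a major second (2 semitones).

major second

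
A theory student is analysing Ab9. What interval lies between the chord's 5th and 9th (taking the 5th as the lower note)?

Spelling the chord: Ab C Eb Gb Bb.
So we need the interval from Eb up to Bb.
From Eb to Bb is 7 semitones, exactly the perfect fifth.

perfect fifth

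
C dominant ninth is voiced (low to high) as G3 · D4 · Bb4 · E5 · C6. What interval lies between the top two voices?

minor sixth

Those voices are E5 and C6.
6 letter names make it a sixth; at 8 semitones (a half step narrower than major) the quality is minor.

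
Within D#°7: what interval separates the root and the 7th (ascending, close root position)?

diminished seventh

The chord tones of D# diminished seventh are D#, F#, A, C.
So we need the interval from D# up to C.
7 letter names make it a seventh; at 9 semitones (a whole step narrower than major) the quality is diminished.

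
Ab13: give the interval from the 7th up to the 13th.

major seventh

Ab13: Ab, C, Eb, Gb, Bb, F.
That puts Gb below F.
Gb up to F spans 7 letter names and 11 semitones — a major seventh.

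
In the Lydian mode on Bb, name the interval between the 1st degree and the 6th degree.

Spelling the Lydian mode on Bb: Bb C D E F G A.
The 1st degree is Bb and the scale degree 6 is G.
Bb up to G spans 6 letter names and 9 semitones — a major sixth.

M6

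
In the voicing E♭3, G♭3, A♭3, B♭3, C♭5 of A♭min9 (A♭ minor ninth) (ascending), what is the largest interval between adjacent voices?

Adjacent intervals: E♭3→G♭3 = minor third; G♭3→A♭3 = major second; A♭3→B♭3 = major second; B♭3→C♭5 = minor ninth.
The largest is B♭3 to C♭5, a minor ninth (13 semitones).

minor 9th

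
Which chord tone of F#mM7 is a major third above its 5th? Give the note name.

E#

Spelling the chord: F#–A–C#–E#.
The 5th is C#. A major third above C# is E#.
E# is the chord's 7th.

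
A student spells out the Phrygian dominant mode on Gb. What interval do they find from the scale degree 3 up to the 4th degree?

m2

Spelling the Phrygian dominant mode on Gb: Gb Abb Bb Cb Db Ebb Fb.
Scale degree 3 = Bb; scale degree 4 = Cb.
2 letter names make it a second; at 1 semitone (a half step narrower than major) the quality is minor.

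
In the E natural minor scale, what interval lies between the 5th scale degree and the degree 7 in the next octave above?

Spelling the E natural minor scale: E F# G A B C D.
The 5th scale degree is B and the degree 7 (up an octave) is D.
B up to D is 15 semitones, a half step narrower than a major tenth, so the interval is minor.

minor tenth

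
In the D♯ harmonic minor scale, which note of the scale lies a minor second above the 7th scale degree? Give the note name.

D#

The scale is D♯ E♯ F♯ G♯ A♯ B C𝄪.
The 7th scale degree is C𝄪; a minor second above that is D♯ — scale degree 1.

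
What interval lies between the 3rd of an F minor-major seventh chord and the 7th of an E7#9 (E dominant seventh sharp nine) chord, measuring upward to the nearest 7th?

A4

F minor-major seventh has Ab as its 3rd, and E7#9 (E dominant seventh sharp nine) has D as its 7th.
4 letter names make it a fourth; at 6 semitones (a half step wider than perfect) the quality is augmented.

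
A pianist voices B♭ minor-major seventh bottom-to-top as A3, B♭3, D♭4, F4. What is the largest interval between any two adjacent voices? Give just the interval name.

Adjacent intervals: A3→B♭3 = minor second; B♭3→D♭4 = minor third; D♭4→F4 = major third.
The largest is D♭4 to F4, a major third (4 semitones).

major third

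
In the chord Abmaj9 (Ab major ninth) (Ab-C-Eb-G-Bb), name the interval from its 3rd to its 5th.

That puts C below Eb.
From C to Eb: 3 semitones over a third = minor.

minor third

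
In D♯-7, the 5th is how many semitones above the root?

Spelling the chord: D♯-F♯-A♯-C♯.
D♯ to A♯ is a perfect fifth: 7 semitones.

7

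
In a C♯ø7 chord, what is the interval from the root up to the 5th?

diminished fifth

The chord tones of C♯ø7 (C♯ half-diminished seventh) are C♯–E–G–B.
So we need the interval from C♯ up to G.
C♯ up to G is 6 semitones, a half step narrower than a perfect fifth, so the interval is diminished.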